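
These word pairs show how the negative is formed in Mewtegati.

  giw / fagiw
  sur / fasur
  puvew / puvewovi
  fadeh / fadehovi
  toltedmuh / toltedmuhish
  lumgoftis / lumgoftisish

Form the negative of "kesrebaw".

"kesrebaw" has 3 vowels. The stems with 3 vowels (toltedmuh → toltedmuhish, lumgoftis → lumgoftisish) add -ish.
The other patterns: stems with 1 vowel add the prefix fa-; stems with 2 vowels add -ovi.
So kesrebaw → kesrebawish.

kesrebawish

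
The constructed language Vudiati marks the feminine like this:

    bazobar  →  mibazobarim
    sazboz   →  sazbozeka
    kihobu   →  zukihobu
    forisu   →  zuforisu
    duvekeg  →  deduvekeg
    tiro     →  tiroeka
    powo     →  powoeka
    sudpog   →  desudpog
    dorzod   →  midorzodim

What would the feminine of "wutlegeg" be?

dewutlegeg

powo and sudpog both have last vowel 'o' yet inflect differently (powoeka, desudpog), so the last vowel is not what conditions the rule; the final letter is.
"wutlegeg" ends in -g. The stems ending in -g (duvekeg → deduvekeg, sudpog → desudpog) add the prefix de-.
So wutlegeg → dewutlegeg.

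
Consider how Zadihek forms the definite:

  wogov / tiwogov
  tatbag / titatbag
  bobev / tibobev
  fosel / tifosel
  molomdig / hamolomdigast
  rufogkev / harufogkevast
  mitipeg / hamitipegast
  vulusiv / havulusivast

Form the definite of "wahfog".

"wahfog" has 2 vowels. The stems with 2 vowels (wogov → tiwogov, tatbag → titatbag, bobev → tibobev) add the prefix ti-.
So wahfog → tiwahfog.

tiwahfog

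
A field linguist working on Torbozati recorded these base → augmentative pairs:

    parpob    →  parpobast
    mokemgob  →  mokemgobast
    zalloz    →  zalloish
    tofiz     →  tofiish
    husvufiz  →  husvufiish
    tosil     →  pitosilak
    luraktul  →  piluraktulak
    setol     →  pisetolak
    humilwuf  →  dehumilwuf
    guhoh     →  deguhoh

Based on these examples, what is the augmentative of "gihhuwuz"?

parpob and zalloz both have last vowel 'o' yet inflect differently (parpobast, zalloish), so the last vowel is not what conditions the rule; the final letter is.
"gihhuwuz" ends in -z. The stems ending in -z (zalloz → zalloish, tofiz → tofiish, husvufiz → husvufiish) drop the final letter and add -ish.
So gihhuwuz → gihhuwuish.

gihhuwuish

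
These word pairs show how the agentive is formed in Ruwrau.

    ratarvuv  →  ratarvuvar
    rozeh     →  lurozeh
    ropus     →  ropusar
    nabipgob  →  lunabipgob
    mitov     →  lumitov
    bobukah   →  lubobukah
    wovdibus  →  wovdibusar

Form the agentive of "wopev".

ratarvuv and mitov both end in -v yet inflect differently (ratarvuvar, lumitov), so the final letter is not what conditions the rule; the last vowel is.
"wopev" has last vowel 'e'. The one such stem in the data (rozeh → lurozeh) adds the prefix lu-, so the same rule applies.
The other pattern: stems whose last vowel is 'u' add -ar.
So wopev → luwopev.

luwopev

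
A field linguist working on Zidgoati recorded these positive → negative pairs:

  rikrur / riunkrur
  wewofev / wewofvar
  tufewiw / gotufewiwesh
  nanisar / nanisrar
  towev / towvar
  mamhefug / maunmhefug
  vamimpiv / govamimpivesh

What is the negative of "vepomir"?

govepomiresh

vamimpiv and wewofev both end in -v yet inflect differently (govamimpivesh, wewofvar), so the final letter is not what conditions the rule; the last vowel is.
"vepomir" has last vowel 'i'. The stems whose last vowel is 'i' (tufewiw → gotufewiwesh, vamimpiv → govamimpivesh) add go- … -esh around the stem.
The other patterns: stems whose last vowel is 'u' insert -un- after the first vowel; stems whose last vowel is 'a' or 'e' delete the last vowel and add -ar.
So vepomir → govepomiresh.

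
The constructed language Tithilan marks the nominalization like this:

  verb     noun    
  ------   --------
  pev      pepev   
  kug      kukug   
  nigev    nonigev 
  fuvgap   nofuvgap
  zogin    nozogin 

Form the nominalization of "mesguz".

pev and nigev both end in -v yet inflect differently (pepev, nonigev), so the final letter is not what conditions the rule; the number of vowels is.
"mesguz" has 2 vowels. The stems with 2 vowels (nigev → nonigev, fuvgap → nofuvgap, zogin → nozogin) add the prefix no-.
The other pattern: stems with 1 vowel repeat the first consonant+vowel as a prefix.
So mesguz → nomesguz.

nomesguz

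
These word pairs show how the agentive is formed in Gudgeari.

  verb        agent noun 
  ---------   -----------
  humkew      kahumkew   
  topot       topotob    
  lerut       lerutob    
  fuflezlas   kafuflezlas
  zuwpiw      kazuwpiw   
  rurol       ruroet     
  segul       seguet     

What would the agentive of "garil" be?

segul and lerut both have last vowel 'u' yet inflect differently (seguet, lerutob), so the last vowel is not what conditions the rule; the final letter is.
"garil" ends in -l. The stems ending in -l (segul → seguet, rurol → ruroet) drop the final letter and add -et.
The other patterns: stems ending in -t add -ob; stems ending in -s or -w add the prefix ka-.
So garil → gariet.

gariet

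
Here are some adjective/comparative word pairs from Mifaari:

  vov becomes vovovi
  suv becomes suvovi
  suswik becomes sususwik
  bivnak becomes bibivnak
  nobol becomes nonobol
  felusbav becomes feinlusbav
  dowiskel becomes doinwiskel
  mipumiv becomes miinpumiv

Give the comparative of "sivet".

vov and felusbav both end in -v yet inflect differently (vovovi, feinlusbav), so the final letter is not what conditions the rule; the number of vowels is.
"sivet" has 2 vowels. The stems with 2 vowels (suswik → sususwik, bivnak → bibivnak, nobol → nonobol) repeat the first consonant+vowel as a prefix.
So sivet → sisivet.

sisivet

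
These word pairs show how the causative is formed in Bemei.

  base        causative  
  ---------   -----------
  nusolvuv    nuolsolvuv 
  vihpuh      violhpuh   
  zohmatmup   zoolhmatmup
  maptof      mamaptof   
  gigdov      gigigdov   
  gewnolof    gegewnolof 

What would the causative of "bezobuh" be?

beolzobuh

nusolvuv and gigdov both end in -v yet inflect differently (nuolsolvuv, gigigdov), so the final letter is not what conditions the rule; the last vowel is.
"bezobuh" has last vowel 'u'. The stems whose last vowel is 'u' (nusolvuv → nuolsolvuv, vihpuh → violhpuh, zohmatmup → zoolhmatmup) insert -ol- after the first vowel.
So bezobuh → beolzobuh.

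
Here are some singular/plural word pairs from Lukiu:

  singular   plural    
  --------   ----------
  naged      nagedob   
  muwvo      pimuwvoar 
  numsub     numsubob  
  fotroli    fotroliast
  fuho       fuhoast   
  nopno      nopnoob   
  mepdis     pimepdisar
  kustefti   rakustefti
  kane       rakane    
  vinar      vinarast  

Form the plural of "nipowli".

nipowliob

"nipowli" begins with n-. The stems beginning with n- (nopno → nopnoob, numsub → numsubob, naged → nagedob) add -ob.
The other patterns: stems beginning with m- add pi- … -ar around the stem; stems beginning with k- add the prefix ra-; stems beginning with f- or v- add -ast.
So nipowli → nipowliob.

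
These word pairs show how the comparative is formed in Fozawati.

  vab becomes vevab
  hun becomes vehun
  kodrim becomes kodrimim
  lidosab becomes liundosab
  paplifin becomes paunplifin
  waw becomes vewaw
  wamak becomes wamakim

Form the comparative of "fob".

"fob" has 1 vowel. The stems with 1 vowel (vab → vevab, hun → vehun, waw → vewaw) add the prefix ve-.
The other patterns: stems with 2 vowels add -im; stems with 3 vowels insert -un- after the first vowel.
So fob → vefob.

vefob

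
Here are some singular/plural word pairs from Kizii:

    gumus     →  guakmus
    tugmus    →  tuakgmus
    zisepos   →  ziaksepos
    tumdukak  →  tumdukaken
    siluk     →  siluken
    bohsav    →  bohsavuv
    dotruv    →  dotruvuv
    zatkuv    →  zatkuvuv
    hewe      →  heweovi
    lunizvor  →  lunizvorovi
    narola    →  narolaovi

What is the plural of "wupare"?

gumus and siluk both have last vowel 'u' yet inflect differently (guakmus, siluken), so the last vowel is not what conditions the rule; the final letter is.
"wupare" ends in -e. The one such stem in the data (hewe → heweovi) adds -ovi, so the same rule applies.
So wupare → wupareovi.

wupareovi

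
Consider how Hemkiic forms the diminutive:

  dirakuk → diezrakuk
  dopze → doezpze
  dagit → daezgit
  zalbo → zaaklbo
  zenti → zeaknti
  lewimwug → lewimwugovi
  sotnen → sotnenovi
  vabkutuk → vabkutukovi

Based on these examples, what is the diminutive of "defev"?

dirakuk and vabkutuk both end in -k yet inflect differently (diezrakuk, vabkutukovi), so the final letter is not what conditions the rule; the first letter is.
"defev" begins with d-. The stems beginning with d- (dirakuk → diezrakuk, dopze → doezpze, dagit → daezgit) insert -ez- after the first vowel.
The other patterns: stems beginning with z- insert -ak- after the first vowel; stems beginning with l-, s- or v- add -ovi.
So defev → deezfev.

deezfev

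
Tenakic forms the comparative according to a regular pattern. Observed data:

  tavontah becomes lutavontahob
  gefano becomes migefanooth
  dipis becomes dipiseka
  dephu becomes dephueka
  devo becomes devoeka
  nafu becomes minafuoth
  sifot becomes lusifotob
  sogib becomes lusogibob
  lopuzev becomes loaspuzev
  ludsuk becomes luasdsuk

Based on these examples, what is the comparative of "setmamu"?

lusetmamuob

dephu and nafu both end in -u yet inflect differently (dephueka, minafuoth), so the final letter is not what conditions the rule; the first letter is.
"setmamu" begins with s-. The stems beginning with s- (sogib → lusogibob, sifot → lusifotob) add lu- … -ob around the stem.
So setmamu → lusetmamuob.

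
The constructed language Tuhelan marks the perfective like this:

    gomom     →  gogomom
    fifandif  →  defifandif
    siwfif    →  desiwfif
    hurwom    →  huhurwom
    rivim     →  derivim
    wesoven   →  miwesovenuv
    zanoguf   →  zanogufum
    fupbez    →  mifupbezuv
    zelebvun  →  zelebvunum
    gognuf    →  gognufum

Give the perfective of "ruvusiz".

"ruvusiz" has last vowel 'i'. The stems whose last vowel is 'i' (fifandif → defifandif, siwfif → desiwfif, rivim → derivim) add the prefix de-.
The other patterns: stems whose last vowel is 'u' add -um; stems whose last vowel is 'o' repeat the first consonant+vowel as a prefix; stems whose last vowel is 'e' add mi- … -uv around the stem.
So ruvusiz → deruvusiz.

deruvusiz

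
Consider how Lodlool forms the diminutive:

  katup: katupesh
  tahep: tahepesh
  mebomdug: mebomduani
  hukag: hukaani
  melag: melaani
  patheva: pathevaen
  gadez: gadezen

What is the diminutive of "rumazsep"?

rumazsepesh

"rumazsep" ends in -p. The stems ending in -p (katup → katupesh, tahep → tahepesh) add -esh.
So rumazsep → rumazsepesh.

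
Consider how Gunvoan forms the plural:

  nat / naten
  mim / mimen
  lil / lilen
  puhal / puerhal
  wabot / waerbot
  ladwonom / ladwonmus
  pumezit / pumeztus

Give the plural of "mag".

magen

lil and puhal both end in -l yet inflect differently (lilen, puerhal), so the final letter is not what conditions the rule; the number of vowels is.
"mag" has 1 vowel. The stems with 1 vowel (nat → naten, mim → mimen, lil → lilen) add -en.
The other patterns: stems with 2 vowels insert -er- after the first vowel; stems with 3 vowels delete the last vowel and add -us.
So mag → magen.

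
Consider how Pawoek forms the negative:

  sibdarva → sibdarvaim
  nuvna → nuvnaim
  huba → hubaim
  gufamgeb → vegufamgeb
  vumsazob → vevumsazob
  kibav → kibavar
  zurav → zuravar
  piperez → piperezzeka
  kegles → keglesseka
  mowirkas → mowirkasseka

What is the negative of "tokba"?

tokbaim

"tokba" ends in -a. The stems ending in -a (sibdarva → sibdarvaim, nuvna → nuvnaim, huba → hubaim) add -im.
The other patterns: stems ending in -b add the prefix ve-; stems ending in -v add -ar; stems ending in -s or -z double the final consonant and add -eka.
So tokba → tokbaim.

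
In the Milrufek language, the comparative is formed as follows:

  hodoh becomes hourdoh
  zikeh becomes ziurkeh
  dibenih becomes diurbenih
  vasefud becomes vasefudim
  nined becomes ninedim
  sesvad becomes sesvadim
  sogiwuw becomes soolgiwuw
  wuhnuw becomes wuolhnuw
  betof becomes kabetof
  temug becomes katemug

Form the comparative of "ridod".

zikeh and nined both have last vowel 'e' yet inflect differently (ziurkeh, ninedim), so the last vowel is not what conditions the rule; the final letter is.
"ridod" ends in -d. The stems ending in -d (vasefud → vasefudim, nined → ninedim, sesvad → sesvadim) add -im.
The other patterns: stems ending in -h insert -ur- after the first vowel; stems ending in -w insert -ol- after the first vowel; stems ending in -f or -g add the prefix ka-.
So ridod → ridodim.

ridodim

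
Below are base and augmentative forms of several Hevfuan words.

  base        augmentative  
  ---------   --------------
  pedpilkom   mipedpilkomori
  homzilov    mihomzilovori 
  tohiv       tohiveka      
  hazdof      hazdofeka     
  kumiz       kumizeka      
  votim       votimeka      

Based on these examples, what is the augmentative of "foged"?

fogedeka

votim and pedpilkom both end in -m yet inflect differently (votimeka, mipedpilkomori), so the final letter is not what conditions the rule; the number of vowels is.
"foged" has 2 vowels. The stems with 2 vowels (tohiv → tohiveka, hazdof → hazdofeka, kumiz → kumizeka) add -eka.
So foged → fogedeka.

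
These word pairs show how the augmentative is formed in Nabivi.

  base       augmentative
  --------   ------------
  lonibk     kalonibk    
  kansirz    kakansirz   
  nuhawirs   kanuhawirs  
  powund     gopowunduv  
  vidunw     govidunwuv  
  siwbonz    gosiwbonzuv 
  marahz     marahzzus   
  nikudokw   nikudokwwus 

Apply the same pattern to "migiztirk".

kamigiztirk

kansirz and siwbonz both end in -z yet inflect differently (kakansirz, gosiwbonzuv), so the final letter is not what conditions the rule; the second-to-last letter is.
"migiztirk" has second-to-last letter 'r'. The stems whose second-to-last letter is 'r' (kansirz → kakansirz, nuhawirs → kanuhawirs) add the prefix ka-.
The other patterns: stems whose second-to-last letter is 'n' add go- … -uv around the stem; stems whose second-to-last letter is 'h' or 'k' double the final consonant and add -us.
So migiztirk → kamigiztirk.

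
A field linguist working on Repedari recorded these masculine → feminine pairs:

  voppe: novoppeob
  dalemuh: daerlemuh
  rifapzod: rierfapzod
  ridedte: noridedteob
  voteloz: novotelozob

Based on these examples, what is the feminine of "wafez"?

nowafezob

"wafez" ends in -z. The one such stem in the data (voteloz → novotelozob) adds no- … -ob around the stem, so the same rule applies.
So wafez → nowafezob.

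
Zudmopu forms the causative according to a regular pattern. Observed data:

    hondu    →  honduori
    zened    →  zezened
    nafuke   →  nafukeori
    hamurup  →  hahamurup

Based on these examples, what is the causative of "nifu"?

nifuori

"nifu" ends in a vowel. The stems ending in a vowel (hondu → honduori, nafuke → nafukeori) add -ori.
The other pattern: stems ending in a consonant repeat the first consonant+vowel as a prefix.
So nifu → nifuori.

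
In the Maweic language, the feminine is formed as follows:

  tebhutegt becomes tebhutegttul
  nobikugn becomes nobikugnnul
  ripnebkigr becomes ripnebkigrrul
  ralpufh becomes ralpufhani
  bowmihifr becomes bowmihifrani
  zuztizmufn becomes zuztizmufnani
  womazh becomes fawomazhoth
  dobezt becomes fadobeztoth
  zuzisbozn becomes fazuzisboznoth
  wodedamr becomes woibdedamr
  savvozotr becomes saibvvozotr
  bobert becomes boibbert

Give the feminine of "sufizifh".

sufizifhani

ripnebkigr and bowmihifr both end in -r yet inflect differently (ripnebkigrrul, bowmihifrani), so the final letter is not what conditions the rule; the second-to-last letter is.
"sufizifh" has second-to-last letter 'f'. The stems whose second-to-last letter is 'f' (ralpufh → ralpufhani, bowmihifr → bowmihifrani, zuztizmufn → zuztizmufnani) add -ani.
So sufizifh → sufizifhani.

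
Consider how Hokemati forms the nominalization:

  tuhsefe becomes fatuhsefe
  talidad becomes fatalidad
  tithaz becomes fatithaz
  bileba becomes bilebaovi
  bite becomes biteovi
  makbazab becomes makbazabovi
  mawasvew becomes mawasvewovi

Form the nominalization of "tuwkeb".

tuhsefe and bite both end in -e yet inflect differently (fatuhsefe, biteovi), so the final letter is not what conditions the rule; the first letter is.
"tuwkeb" begins with t-. The stems beginning with t- (tuhsefe → fatuhsefe, talidad → fatalidad, tithaz → fatithaz) add the prefix fa-.
The other pattern: stems beginning with b- or m- add -ovi.
So tuwkeb → fatuwkeb.

fatuwkeb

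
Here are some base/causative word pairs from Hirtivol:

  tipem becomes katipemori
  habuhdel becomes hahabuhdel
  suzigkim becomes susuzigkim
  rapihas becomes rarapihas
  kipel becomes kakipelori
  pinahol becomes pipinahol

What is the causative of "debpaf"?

kadebpafori

"debpaf" has 2 vowels. The stems with 2 vowels (tipem → katipemori, kipel → kakipelori) add ka- … -ori around the stem.
So debpaf → kadebpafori.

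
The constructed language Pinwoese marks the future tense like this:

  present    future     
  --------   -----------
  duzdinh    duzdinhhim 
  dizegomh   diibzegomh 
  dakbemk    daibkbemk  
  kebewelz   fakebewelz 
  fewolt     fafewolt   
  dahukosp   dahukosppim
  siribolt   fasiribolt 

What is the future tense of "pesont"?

pesonttim

"pesont" has second-to-last letter 'n'. The one such stem in the data (duzdinh → duzdinhhim) doubles the final consonant and adds -im (as does dahukosp), so the same rule applies.
The other patterns: stems whose second-to-last letter is 'm' insert -ib- after the first vowel; stems whose second-to-last letter is 'l' add the prefix fa-.
So pesont → pesonttim.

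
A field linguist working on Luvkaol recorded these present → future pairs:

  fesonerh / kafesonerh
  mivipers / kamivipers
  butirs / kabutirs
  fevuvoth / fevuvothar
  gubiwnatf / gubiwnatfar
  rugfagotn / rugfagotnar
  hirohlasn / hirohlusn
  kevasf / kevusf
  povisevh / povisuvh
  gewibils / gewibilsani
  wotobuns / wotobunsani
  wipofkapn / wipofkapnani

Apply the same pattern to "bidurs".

"bidurs" has second-to-last letter 'r'. The stems whose second-to-last letter is 'r' (fesonerh → kafesonerh, mivipers → kamivipers, butirs → kabutirs) add the prefix ka-.
The other patterns: stems whose second-to-last letter is 't' add -ar; stems whose second-to-last letter is 's' or 'v' change the last vowel to 'u'; stems whose second-to-last letter is 'l', 'n' or 'p' add -ani.
So bidurs → kabidurs.

kabidurs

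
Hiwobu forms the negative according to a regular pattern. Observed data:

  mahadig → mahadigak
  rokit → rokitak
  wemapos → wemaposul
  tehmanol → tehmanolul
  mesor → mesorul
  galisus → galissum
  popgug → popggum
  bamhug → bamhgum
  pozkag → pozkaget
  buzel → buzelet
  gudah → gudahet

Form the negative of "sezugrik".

sezugrikak

"sezugrik" has last vowel 'i'. The stems whose last vowel is 'i' (mahadig → mahadigak, rokit → rokitak) add -ak.
The other patterns: stems whose last vowel is 'o' add -ul; stems whose last vowel is 'u' delete the last vowel and add -um; stems whose last vowel is 'a' or 'e' add -et.
So sezugrik → sezugrikak.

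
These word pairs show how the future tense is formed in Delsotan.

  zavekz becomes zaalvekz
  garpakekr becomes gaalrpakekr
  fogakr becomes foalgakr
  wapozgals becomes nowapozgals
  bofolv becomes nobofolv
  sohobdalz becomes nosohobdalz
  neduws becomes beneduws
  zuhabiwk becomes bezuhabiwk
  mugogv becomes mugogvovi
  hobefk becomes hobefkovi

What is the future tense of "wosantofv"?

wosantofvovi

"wosantofv" has second-to-last letter 'f'. The one such stem in the data (hobefk → hobefkovi) adds -ovi, so the same rule applies.
The other patterns: stems whose second-to-last letter is 'k' insert -al- after the first vowel; stems whose second-to-last letter is 'l' add the prefix no-; stems whose second-to-last letter is 'w' add the prefix be-.
So wosantofv → wosantofvovi.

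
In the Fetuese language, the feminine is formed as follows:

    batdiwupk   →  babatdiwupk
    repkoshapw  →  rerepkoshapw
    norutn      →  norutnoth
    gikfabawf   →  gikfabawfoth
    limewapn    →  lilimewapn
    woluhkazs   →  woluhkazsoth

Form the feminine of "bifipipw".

bibifipipw

"bifipipw" has second-to-last letter 'p'. The stems whose second-to-last letter is 'p' (batdiwupk → babatdiwupk, repkoshapw → rerepkoshapw, limewapn → lilimewapn) repeat the first consonant+vowel as a prefix.
So bifipipw → bibifipipw.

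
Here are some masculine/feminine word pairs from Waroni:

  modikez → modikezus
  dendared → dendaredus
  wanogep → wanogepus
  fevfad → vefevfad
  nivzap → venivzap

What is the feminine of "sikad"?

vesikad

"sikad" has last vowel 'a'. The stems whose last vowel is 'a' (fevfad → vefevfad, nivzap → venivzap) add the prefix ve-.
So sikad → vesikad.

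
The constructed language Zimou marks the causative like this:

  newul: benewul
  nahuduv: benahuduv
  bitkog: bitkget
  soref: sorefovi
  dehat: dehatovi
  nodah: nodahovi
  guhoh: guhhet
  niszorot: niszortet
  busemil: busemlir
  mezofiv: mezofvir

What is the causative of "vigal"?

vigalovi

nodah and guhoh both end in -h yet inflect differently (nodahovi, guhhet), so the final letter is not what conditions the rule; the last vowel is.
"vigal" has last vowel 'a'. The stems whose last vowel is 'a' (dehat → dehatovi, nodah → nodahovi) add -ovi.
The other patterns: stems whose last vowel is 'u' add the prefix be-; stems whose last vowel is 'o' delete the last vowel and add -et; stems whose last vowel is 'i' delete the last vowel and add -ir.
So vigal → vigalovi.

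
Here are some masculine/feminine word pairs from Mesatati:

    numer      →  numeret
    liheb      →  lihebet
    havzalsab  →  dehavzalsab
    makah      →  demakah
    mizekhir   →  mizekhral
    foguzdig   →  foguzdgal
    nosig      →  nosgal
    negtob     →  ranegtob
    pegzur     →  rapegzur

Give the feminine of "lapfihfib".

liheb and havzalsab both end in -b yet inflect differently (lihebet, dehavzalsab), so the final letter is not what conditions the rule; the last vowel is.
"lapfihfib" has last vowel 'i'. The stems whose last vowel is 'i' (mizekhir → mizekhral, foguzdig → foguzdgal, nosig → nosgal) delete the last vowel and add -al.
The other patterns: stems whose last vowel is 'e' add -et; stems whose last vowel is 'a' add the prefix de-; stems whose last vowel is 'o' or 'u' add the prefix ra-.
So lapfihfib → lapfihfbal.

lapfihfbal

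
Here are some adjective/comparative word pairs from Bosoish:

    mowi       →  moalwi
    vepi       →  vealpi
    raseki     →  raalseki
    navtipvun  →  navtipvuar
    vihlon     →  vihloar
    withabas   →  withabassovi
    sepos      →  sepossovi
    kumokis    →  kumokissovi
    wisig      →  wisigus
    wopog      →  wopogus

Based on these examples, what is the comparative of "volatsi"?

voallatsi

vihlon and sepos both have last vowel 'o' yet inflect differently (vihloar, sepossovi), so the last vowel is not what conditions the rule; the final letter is.
"volatsi" ends in -i. The stems ending in -i (mowi → moalwi, vepi → vealpi, raseki → raalseki) insert -al- after the first vowel.
The other patterns: stems ending in -n drop the final letter and add -ar; stems ending in -s double the final consonant and add -ovi; stems ending in -g add -us.
So volatsi → voallatsi.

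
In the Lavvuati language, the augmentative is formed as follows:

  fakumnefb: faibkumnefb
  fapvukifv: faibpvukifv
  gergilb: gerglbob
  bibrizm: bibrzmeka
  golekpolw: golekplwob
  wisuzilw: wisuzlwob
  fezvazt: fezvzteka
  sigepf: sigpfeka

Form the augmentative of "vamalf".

"vamalf" has second-to-last letter 'l'. The stems whose second-to-last letter is 'l' (wisuzilw → wisuzlwob, gergilb → gerglbob, golekpolw → golekplwob) delete the last vowel and add -ob.
So vamalf → vamlfob.

vamlfob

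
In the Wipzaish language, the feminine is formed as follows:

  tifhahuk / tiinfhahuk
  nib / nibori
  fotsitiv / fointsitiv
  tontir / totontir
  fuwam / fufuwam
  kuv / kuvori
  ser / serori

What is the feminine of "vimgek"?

"vimgek" has 2 vowels. The stems with 2 vowels (tontir → totontir, fuwam → fufuwam) repeat the first consonant+vowel as a prefix.
So vimgek → vivimgek.

vivimgek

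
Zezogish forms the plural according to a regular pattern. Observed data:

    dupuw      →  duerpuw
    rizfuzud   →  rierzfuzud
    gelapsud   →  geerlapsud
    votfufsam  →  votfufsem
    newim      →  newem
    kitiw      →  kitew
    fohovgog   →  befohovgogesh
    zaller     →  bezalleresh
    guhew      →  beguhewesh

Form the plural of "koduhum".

dupuw and kitiw both end in -w yet inflect differently (duerpuw, kitew), so the final letter is not what conditions the rule; the last vowel is.
"koduhum" has last vowel 'u'. The stems whose last vowel is 'u' (dupuw → duerpuw, rizfuzud → rierzfuzud, gelapsud → geerlapsud) insert -er- after the first vowel.
So koduhum → koerduhum.

koerduhum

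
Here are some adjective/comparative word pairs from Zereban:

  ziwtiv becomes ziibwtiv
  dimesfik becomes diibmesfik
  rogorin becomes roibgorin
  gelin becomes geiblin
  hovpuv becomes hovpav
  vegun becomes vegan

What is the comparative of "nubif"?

ziwtiv and hovpuv both end in -v yet inflect differently (ziibwtiv, hovpav), so the final letter is not what conditions the rule; the last vowel is.
"nubif" has last vowel 'i'. The stems whose last vowel is 'i' (ziwtiv → ziibwtiv, dimesfik → diibmesfik, rogorin → roibgorin) insert -ib- after the first vowel.
The other pattern: stems whose last vowel is 'u' change the last vowel to 'a'.
So nubif → nuibbif.

nuibbif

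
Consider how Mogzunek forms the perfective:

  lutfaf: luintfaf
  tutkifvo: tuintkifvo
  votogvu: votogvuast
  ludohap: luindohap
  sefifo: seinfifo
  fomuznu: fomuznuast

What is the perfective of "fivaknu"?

fivaknuast

votogvu and sefifo both have 3 vowels yet inflect differently (votogvuast, seinfifo), so the number of vowels is not what conditions the rule; the final letter is.
"fivaknu" ends in -u. The stems ending in -u (votogvu → votogvuast, fomuznu → fomuznuast) add -ast.
The other pattern: stems ending in -f, -o or -p insert -in- after the first vowel.
So fivaknu → fivaknuast.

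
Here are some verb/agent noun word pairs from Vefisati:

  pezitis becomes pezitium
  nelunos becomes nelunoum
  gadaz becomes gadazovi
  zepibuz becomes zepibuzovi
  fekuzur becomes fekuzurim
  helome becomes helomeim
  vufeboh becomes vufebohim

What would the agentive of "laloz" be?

zepibuz and fekuzur both have last vowel 'u' yet inflect differently (zepibuzovi, fekuzurim), so the last vowel is not what conditions the rule; the final letter is.
"laloz" ends in -z. The stems ending in -z (gadaz → gadazovi, zepibuz → zepibuzovi) add -ovi.
So laloz → lalozovi.

lalozovi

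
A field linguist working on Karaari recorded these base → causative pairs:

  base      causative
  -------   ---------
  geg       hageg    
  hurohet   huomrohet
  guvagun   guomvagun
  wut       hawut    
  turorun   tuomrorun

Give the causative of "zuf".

wut and hurohet both end in -t yet inflect differently (hawut, huomrohet), so the final letter is not what conditions the rule; the number of vowels is.
"zuf" has 1 vowel. The stems with 1 vowel (geg → hageg, wut → hawut) add the prefix ha-.
So zuf → hazuf.

hazuf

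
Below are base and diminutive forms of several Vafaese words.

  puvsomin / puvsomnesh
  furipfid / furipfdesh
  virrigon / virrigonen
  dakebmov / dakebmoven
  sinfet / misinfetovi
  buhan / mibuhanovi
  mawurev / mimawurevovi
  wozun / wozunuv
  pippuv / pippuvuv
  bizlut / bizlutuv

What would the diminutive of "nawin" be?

nawnesh

puvsomin and virrigon both end in -n yet inflect differently (puvsomnesh, virrigonen), so the final letter is not what conditions the rule; the last vowel is.
"nawin" has last vowel 'i'. The stems whose last vowel is 'i' (puvsomin → puvsomnesh, furipfid → furipfdesh) delete the last vowel and add -esh.
So nawin → nawnesh.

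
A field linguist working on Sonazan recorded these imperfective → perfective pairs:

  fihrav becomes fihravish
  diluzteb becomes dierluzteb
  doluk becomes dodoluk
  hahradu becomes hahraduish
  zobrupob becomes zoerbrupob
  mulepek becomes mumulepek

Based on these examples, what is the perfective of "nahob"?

naerhob

doluk and hahradu both have last vowel 'u' yet inflect differently (dodoluk, hahraduish), so the last vowel is not what conditions the rule; the final letter is.
"nahob" ends in -b. The stems ending in -b (zobrupob → zoerbrupob, diluzteb → dierluzteb) insert -er- after the first vowel.
The other patterns: stems ending in -k repeat the first consonant+vowel as a prefix; stems ending in -u or -v add -ish.
So nahob → naerhob.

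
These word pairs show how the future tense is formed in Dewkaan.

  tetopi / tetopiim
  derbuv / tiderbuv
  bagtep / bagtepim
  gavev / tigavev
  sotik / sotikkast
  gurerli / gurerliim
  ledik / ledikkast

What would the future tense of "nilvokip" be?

"nilvokip" ends in -p. The one such stem in the data (bagtep → bagtepim) adds -im, so the same rule applies.
The other patterns: stems ending in -k double the final consonant and add -ast; stems ending in -v add the prefix ti-.
So nilvokip → nilvokipim.

nilvokipim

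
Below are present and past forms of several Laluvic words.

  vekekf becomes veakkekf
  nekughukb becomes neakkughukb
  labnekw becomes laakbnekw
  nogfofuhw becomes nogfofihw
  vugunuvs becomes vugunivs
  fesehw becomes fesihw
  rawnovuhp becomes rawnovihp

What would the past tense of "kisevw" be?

kisivw

labnekw and nogfofuhw both end in -w yet inflect differently (laakbnekw, nogfofihw), so the final letter is not what conditions the rule; the second-to-last letter is.
"kisevw" has second-to-last letter 'v'. The one such stem in the data (vugunuvs → vugunivs) changes the last vowel to 'i' (as do nogfofuhw, fesehw), so the same rule applies.
The other pattern: stems whose second-to-last letter is 'k' insert -ak- after the first vowel.
So kisevw → kisivw.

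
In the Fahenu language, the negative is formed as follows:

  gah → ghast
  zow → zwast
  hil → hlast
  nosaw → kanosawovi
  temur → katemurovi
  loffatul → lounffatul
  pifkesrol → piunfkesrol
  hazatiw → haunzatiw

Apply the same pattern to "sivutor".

siunvutor

zow and nosaw both end in -w yet inflect differently (zwast, kanosawovi), so the final letter is not what conditions the rule; the number of vowels is.
"sivutor" has 3 vowels. The stems with 3 vowels (loffatul → lounffatul, pifkesrol → piunfkesrol, hazatiw → haunzatiw) insert -un- after the first vowel.
So sivutor → siunvutor.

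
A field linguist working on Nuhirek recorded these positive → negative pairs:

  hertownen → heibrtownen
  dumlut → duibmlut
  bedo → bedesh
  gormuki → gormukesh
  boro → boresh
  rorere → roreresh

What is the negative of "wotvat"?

hertownen and rorere both have last vowel 'e' yet inflect differently (heibrtownen, roreresh), so the last vowel is not what conditions the rule; whether the stem ends in a vowel or a consonant is.
"wotvat" ends in a consonant. The stems ending in a consonant (hertownen → heibrtownen, dumlut → duibmlut) insert -ib- after the first vowel.
The other pattern: stems ending in a vowel drop the final letter and add -esh.
So wotvat → woibtvat.

woibtvat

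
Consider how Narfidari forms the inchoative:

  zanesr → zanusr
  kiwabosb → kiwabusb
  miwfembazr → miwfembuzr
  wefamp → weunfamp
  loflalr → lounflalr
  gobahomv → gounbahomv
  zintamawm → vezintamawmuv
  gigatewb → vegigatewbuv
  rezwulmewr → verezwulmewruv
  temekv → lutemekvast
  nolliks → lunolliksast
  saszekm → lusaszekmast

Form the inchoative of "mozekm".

lumozekmast

zanesr and loflalr both end in -r yet inflect differently (zanusr, lounflalr), so the final letter is not what conditions the rule; the second-to-last letter is.
"mozekm" has second-to-last letter 'k'. The stems whose second-to-last letter is 'k' (temekv → lutemekvast, nolliks → lunolliksast, saszekm → lusaszekmast) add lu- … -ast around the stem.
So mozekm → lumozekmast.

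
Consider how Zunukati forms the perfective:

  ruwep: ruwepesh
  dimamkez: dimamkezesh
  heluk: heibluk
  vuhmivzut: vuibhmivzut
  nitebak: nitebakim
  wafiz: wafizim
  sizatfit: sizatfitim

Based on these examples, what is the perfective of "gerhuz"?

geibrhuz

heluk and nitebak both end in -k yet inflect differently (heibluk, nitebakim), so the final letter is not what conditions the rule; the last vowel is.
"gerhuz" has last vowel 'u'. The stems whose last vowel is 'u' (heluk → heibluk, vuhmivzut → vuibhmivzut) insert -ib- after the first vowel.
So gerhuz → geibrhuz.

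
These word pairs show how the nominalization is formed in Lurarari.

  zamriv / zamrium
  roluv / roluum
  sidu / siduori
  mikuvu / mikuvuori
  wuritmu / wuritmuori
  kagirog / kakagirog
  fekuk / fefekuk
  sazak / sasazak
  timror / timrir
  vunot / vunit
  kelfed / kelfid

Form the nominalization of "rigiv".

"rigiv" ends in -v. The stems ending in -v (zamriv → zamrium, roluv → roluum) drop the final letter and add -um.
The other patterns: stems ending in -u add -ori; stems ending in -g or -k repeat the first consonant+vowel as a prefix; stems ending in -d, -r or -t change the last vowel to 'i'.
So rigiv → rigium.

rigium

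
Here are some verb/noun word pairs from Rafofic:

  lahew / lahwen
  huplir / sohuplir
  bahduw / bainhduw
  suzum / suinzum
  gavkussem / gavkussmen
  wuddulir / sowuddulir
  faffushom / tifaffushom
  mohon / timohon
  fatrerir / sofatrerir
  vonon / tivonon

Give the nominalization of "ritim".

suzum and gavkussem both end in -m yet inflect differently (suinzum, gavkussmen), so the final letter is not what conditions the rule; the last vowel is.
"ritim" has last vowel 'i'. The stems whose last vowel is 'i' (fatrerir → sofatrerir, wuddulir → sowuddulir, huplir → sohuplir) add the prefix so-.
The other patterns: stems whose last vowel is 'u' insert -in- after the first vowel; stems whose last vowel is 'e' delete the last vowel and add -en; stems whose last vowel is 'o' add the prefix ti-.
So ritim → soritim.

soritim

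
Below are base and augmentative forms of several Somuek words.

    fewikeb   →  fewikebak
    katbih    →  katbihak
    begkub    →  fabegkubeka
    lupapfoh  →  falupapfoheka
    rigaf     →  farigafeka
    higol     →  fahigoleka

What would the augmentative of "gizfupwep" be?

gizfupwepak

fewikeb and begkub both end in -b yet inflect differently (fewikebak, fabegkubeka), so the final letter is not what conditions the rule; the last vowel is.
"gizfupwep" has last vowel 'e'. The one such stem in the data (fewikeb → fewikebak) adds -ak, so the same rule applies.
The other pattern: stems whose last vowel is 'a', 'o' or 'u' add fa- … -eka around the stem.
So gizfupwep → gizfupwepak.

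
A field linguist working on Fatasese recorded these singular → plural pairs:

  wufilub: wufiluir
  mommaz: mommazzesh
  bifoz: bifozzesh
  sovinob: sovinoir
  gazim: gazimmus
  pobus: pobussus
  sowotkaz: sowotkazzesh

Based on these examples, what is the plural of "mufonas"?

bifoz and sovinob both have last vowel 'o' yet inflect differently (bifozzesh, sovinoir), so the last vowel is not what conditions the rule; the final letter is.
"mufonas" ends in -s. The one such stem in the data (pobus → pobussus) doubles the final consonant and adds -us (as does gazim), so the same rule applies.
The other patterns: stems ending in -z double the final consonant and add -esh; stems ending in -b drop the final letter and add -ir.
So mufonas → mufonassus.

mufonassus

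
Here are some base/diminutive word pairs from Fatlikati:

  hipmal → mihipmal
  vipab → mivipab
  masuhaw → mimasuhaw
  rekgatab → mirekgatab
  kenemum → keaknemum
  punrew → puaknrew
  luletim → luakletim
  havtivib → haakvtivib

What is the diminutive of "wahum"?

waakhum

masuhaw and punrew both end in -w yet inflect differently (mimasuhaw, puaknrew), so the final letter is not what conditions the rule; the last vowel is.
"wahum" has last vowel 'u'. The one such stem in the data (kenemum → keaknemum) inserts -ak- after the first vowel (as do punrew, luletim), so the same rule applies.
The other pattern: stems whose last vowel is 'a' add the prefix mi-.
So wahum → waakhum.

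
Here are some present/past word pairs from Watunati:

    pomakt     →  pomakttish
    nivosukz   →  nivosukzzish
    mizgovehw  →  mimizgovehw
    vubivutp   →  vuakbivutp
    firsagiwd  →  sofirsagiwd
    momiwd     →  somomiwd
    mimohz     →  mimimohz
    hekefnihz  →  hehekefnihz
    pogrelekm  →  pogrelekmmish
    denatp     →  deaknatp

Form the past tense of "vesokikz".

nivosukz and hekefnihz both end in -z yet inflect differently (nivosukzzish, hehekefnihz), so the final letter is not what conditions the rule; the second-to-last letter is.
"vesokikz" has second-to-last letter 'k'. The stems whose second-to-last letter is 'k' (pogrelekm → pogrelekmmish, nivosukz → nivosukzzish, pomakt → pomakttish) double the final consonant and add -ish.
So vesokikz → vesokikzzish.

vesokikzzish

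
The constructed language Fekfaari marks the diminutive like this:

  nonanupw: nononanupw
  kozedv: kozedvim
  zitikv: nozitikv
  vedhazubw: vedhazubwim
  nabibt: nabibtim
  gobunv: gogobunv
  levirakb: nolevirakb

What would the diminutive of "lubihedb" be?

gobunv and zitikv both end in -v yet inflect differently (gogobunv, nozitikv), so the final letter is not what conditions the rule; the second-to-last letter is.
"lubihedb" has second-to-last letter 'd'. The one such stem in the data (kozedv → kozedvim) adds -im, so the same rule applies.
The other patterns: stems whose second-to-last letter is 'n' or 'p' repeat the first consonant+vowel as a prefix; stems whose second-to-last letter is 'k' add the prefix no-.
So lubihedb → lubihedbim.

lubihedbim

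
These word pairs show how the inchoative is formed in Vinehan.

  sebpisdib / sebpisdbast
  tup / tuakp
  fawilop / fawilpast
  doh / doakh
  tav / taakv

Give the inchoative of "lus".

fawilop and tup both end in -p yet inflect differently (fawilpast, tuakp), so the final letter is not what conditions the rule; the number of vowels is.
"lus" has 1 vowel. The stems with 1 vowel (doh → doakh, tup → tuakp, tav → taakv) insert -ak- after the first vowel.
The other pattern: stems with 3 vowels delete the last vowel and add -ast.
So lus → luaks.

luaks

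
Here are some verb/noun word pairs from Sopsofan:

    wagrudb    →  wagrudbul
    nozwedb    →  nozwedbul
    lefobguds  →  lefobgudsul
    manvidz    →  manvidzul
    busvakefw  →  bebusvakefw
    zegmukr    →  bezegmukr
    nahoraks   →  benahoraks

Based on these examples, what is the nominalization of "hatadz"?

lefobguds and nahoraks both end in -s yet inflect differently (lefobgudsul, benahoraks), so the final letter is not what conditions the rule; the second-to-last letter is.
"hatadz" has second-to-last letter 'd'. The stems whose second-to-last letter is 'd' (wagrudb → wagrudbul, nozwedb → nozwedbul, lefobguds → lefobgudsul) add -ul.
The other pattern: stems whose second-to-last letter is 'f' or 'k' add the prefix be-.
So hatadz → hatadzul.

hatadzul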